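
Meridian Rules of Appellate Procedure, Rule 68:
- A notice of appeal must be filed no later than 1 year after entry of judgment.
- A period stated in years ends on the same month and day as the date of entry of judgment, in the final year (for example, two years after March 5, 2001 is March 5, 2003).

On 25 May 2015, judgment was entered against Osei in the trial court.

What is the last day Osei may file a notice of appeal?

May 25, 2016

1 year after 25 May 2015 is May 25, 2016.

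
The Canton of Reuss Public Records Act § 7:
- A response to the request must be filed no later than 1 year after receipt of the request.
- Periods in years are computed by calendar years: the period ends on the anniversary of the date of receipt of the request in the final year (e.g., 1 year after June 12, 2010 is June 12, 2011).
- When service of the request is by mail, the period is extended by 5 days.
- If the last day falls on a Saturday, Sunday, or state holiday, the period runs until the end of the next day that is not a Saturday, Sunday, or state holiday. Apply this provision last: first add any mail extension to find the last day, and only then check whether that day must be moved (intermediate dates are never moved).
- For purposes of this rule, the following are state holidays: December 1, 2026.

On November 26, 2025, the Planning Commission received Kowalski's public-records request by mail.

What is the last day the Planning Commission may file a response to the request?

December 2, 2026

1 year after November 26, 2025 is November 26, 2026.
Service was by mail, adding 5 days: November 26, 2026 + 5 days = December 1, 2026.
December 1, 2026 is a listed holiday. The next qualifying day is December 2, 2026.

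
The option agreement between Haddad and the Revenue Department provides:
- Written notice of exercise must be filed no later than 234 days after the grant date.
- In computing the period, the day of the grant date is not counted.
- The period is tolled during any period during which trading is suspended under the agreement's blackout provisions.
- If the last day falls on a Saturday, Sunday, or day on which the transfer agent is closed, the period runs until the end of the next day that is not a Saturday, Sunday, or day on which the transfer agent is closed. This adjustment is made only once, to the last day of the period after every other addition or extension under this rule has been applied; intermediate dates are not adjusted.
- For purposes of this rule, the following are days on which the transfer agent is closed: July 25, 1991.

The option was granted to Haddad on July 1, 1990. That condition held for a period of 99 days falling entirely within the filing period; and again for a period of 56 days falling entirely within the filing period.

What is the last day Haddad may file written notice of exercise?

234 days after July 1, 1990 is February 20, 1991.
Tolling adds 99 days: February 20, 1991 + 99 days = May 30, 1991.
Tolling adds 56 days: May 30, 1991 + 56 days = July 25, 1991.
July 25, 1991 is a listed holiday. The next qualifying day is July 26, 1991.

July 26, 1991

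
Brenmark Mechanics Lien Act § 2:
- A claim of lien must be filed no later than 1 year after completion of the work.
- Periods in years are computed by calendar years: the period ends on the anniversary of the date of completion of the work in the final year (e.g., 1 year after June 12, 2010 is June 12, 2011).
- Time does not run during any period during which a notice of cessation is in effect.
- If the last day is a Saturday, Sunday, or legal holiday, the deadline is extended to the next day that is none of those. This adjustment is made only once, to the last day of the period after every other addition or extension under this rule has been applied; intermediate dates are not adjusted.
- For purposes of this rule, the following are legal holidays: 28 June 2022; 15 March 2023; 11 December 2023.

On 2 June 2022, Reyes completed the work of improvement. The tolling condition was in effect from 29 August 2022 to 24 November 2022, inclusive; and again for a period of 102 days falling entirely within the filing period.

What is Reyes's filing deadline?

1 year after 2 June 2022 is June 2, 2023.
From August 29, 2022 through November 24, 2022 inclusive is 88 days; tolling adds 88 days: June 2, 2023 + 88 days = August 29, 2023.
Tolling adds 102 days: August 29, 2023 + 102 days = December 9, 2023.
December 9, 2023 is Saturday; December 10, 2023 is Sunday; December 11, 2023 is a listed holiday. The next qualifying day is December 12, 2023.

December 12, 2023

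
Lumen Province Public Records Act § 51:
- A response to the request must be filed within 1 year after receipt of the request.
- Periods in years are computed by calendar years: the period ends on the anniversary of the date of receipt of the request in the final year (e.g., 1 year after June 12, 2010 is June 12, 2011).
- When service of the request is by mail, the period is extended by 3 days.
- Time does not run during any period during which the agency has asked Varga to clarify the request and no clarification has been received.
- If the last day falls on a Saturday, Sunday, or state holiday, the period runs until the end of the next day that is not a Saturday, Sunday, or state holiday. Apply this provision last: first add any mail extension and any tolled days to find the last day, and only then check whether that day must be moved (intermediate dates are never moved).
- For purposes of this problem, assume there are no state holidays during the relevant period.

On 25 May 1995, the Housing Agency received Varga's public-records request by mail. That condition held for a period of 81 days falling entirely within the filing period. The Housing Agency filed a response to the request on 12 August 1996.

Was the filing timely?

Yes

1 year after 25 May 1995 is May 25, 1996.
Service was by mail, adding 3 days: May 25, 1996 + 3 days = May 28, 1996.
Tolling adds 81 days: May 28, 1996 + 81 days = August 17, 1996.
August 17, 1996 is Saturday; August 18, 1996 is Sunday. The next qualifying day is August 19, 1996.
The deadline is August 19, 1996; the filing on August 12, 1996 is on or before that date.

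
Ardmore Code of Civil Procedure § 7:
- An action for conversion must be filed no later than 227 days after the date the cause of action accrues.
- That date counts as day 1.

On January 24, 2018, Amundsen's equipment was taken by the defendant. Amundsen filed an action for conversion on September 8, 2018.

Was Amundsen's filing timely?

No

Counting January 24, 2018 as day 1, day 227 is September 7, 2018.
The deadline is September 7, 2018; the filing on September 8, 2018 is after that date.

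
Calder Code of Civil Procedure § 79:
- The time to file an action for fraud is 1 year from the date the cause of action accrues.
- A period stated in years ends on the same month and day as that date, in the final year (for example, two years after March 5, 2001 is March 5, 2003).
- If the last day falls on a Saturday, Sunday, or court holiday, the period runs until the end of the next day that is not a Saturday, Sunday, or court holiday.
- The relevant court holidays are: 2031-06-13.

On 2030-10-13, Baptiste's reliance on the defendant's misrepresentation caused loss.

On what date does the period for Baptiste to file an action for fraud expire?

October 13, 2031

1 year after 2030-10-13 is October 13, 2031.
October 13, 2031 is a Monday and not a court holiday, so no extension applies.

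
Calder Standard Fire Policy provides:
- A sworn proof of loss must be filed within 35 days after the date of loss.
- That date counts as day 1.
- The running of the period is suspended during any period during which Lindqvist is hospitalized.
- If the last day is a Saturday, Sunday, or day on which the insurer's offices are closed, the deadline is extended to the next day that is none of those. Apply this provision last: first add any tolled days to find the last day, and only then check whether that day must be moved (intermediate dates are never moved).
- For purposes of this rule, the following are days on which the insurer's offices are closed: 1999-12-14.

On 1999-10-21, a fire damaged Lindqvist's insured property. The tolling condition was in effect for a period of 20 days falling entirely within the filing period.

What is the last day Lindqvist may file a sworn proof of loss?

December 15, 1999

Counting 1999-10-21 as day 1, day 35 is November 24, 1999.
Tolling adds 20 days: November 24, 1999 + 20 days = December 14, 1999.
December 14, 1999 is a listed holiday. The next qualifying day is December 15, 1999.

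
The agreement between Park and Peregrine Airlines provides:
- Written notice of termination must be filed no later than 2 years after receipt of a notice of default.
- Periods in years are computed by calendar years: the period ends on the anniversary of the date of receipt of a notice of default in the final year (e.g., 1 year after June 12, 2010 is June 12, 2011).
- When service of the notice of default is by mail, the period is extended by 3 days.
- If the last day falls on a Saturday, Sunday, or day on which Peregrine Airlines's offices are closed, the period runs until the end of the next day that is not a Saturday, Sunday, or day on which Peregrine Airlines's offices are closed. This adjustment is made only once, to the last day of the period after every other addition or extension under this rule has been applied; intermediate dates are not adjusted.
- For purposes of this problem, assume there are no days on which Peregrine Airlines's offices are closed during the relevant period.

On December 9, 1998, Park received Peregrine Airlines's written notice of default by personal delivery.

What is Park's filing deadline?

2 years after December 9, 1998 is December 9, 2000.
Service was not by mail, so no mail extension applies.
December 9, 2000 is Saturday; December 10, 2000 is Sunday. The next qualifying day is December 11, 2000.

December 11, 2000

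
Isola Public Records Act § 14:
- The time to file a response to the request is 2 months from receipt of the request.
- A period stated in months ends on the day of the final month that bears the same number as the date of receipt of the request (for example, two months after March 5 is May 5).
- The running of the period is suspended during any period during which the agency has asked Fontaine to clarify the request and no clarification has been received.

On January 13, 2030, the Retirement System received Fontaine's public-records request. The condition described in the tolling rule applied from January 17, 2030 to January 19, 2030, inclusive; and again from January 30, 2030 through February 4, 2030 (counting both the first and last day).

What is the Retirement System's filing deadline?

March 22, 2030

2 months after January 13, 2030 is March 13, 2030.
From January 17, 2030 through January 19, 2030 inclusive is 3 days; tolling adds 3 days: March 13, 2030 + 3 days = March 16, 2030.
From January 30, 2030 through February 4, 2030 inclusive is 6 days; tolling adds 6 days: March 16, 2030 + 6 days = March 22, 2030.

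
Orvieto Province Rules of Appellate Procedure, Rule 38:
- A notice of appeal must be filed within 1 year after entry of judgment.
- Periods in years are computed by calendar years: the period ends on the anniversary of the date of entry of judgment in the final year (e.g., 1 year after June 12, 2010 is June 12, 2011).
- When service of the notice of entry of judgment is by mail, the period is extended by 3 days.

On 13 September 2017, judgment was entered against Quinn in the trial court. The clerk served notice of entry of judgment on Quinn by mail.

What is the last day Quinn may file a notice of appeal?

1 year after 13 September 2017 is September 13, 2018.
Service was by mail, adding 3 days: September 13, 2018 + 3 days = September 16, 2018.

September 16, 2018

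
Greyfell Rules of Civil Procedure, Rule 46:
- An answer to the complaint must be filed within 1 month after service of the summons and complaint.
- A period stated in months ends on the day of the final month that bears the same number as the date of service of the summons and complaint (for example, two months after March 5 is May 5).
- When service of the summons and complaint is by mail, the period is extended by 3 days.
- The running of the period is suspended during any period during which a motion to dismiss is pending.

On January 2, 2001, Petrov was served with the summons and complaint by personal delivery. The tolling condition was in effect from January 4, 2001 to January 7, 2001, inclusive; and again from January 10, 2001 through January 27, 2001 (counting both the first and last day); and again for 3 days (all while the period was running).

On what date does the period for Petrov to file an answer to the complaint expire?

1 month after January 2, 2001 is February 2, 2001.
Service was not by mail, so no mail extension applies.
From January 4, 2001 through January 7, 2001 inclusive is 4 days; tolling adds 4 days: February 2, 2001 + 4 days = February 6, 2001.
From January 10, 2001 through January 27, 2001 inclusive is 18 days; tolling adds 18 days: February 6, 2001 + 18 days = February 24, 2001.
Tolling adds 3 days: February 24, 2001 + 3 days = February 27, 2001.

February 27, 2001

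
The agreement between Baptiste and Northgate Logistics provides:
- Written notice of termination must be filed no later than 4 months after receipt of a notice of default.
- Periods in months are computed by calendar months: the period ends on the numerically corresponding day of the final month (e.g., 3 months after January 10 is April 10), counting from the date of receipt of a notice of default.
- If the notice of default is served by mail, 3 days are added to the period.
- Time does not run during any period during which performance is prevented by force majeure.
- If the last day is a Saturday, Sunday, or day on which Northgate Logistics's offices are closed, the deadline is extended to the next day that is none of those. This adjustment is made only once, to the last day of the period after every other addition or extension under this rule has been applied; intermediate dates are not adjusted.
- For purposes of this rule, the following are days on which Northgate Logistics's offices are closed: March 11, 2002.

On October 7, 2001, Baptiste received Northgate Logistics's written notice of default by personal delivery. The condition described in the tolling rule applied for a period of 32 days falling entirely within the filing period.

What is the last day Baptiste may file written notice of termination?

March 12, 2002

4 months after October 7, 2001 is February 7, 2002.
Service was not by mail, so no mail extension applies.
Tolling adds 32 days: February 7, 2002 + 32 days = March 11, 2002.
March 11, 2002 is a listed holiday. The next qualifying day is March 12, 2002.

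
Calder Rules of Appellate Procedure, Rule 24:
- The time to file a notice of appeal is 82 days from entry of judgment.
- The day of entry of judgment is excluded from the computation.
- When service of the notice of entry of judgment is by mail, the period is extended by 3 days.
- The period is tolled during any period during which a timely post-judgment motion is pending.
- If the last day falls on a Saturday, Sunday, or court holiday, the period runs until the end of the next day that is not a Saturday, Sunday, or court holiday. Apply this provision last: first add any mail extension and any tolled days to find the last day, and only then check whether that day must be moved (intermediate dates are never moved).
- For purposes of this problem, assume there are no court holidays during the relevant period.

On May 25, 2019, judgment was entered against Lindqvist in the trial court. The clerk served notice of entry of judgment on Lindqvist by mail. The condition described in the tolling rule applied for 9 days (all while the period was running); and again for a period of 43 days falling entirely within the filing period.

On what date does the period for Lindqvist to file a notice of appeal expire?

82 days after May 25, 2019 is August 15, 2019.
Service was by mail, adding 3 days: August 15, 2019 + 3 days = August 18, 2019.
Tolling adds 9 days: August 18, 2019 + 9 days = August 27, 2019.
Tolling adds 43 days: August 27, 2019 + 43 days = October 9, 2019.
October 9, 2019 is a Wednesday and not a court holiday, so no extension applies.

October 9, 2019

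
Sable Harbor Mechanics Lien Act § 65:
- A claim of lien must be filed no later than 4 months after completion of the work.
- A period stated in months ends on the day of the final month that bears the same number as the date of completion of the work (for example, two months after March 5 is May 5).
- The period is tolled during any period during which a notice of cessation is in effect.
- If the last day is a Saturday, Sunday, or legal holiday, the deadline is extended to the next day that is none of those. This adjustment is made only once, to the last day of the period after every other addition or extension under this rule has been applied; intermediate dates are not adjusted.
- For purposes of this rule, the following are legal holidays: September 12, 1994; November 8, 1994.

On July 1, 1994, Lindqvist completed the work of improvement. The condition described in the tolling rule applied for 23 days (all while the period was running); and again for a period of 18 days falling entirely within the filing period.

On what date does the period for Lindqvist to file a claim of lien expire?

December 12, 1994

4 months after July 1, 1994 is November 1, 1994.
Tolling adds 23 days: November 1, 1994 + 23 days = November 24, 1994.
Tolling adds 18 days: November 24, 1994 + 18 days = December 12, 1994.
December 12, 1994 is a Monday and not a legal holiday, so no extension applies.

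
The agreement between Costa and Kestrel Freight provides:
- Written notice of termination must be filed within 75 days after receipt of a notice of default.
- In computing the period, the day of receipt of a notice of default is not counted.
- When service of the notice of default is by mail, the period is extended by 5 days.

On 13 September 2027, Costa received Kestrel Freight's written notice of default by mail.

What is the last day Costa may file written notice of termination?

75 days after 13 September 2027 is November 27, 2027.
Service was by mail, adding 5 days: November 27, 2027 + 5 days = December 2, 2027.

December 2, 2027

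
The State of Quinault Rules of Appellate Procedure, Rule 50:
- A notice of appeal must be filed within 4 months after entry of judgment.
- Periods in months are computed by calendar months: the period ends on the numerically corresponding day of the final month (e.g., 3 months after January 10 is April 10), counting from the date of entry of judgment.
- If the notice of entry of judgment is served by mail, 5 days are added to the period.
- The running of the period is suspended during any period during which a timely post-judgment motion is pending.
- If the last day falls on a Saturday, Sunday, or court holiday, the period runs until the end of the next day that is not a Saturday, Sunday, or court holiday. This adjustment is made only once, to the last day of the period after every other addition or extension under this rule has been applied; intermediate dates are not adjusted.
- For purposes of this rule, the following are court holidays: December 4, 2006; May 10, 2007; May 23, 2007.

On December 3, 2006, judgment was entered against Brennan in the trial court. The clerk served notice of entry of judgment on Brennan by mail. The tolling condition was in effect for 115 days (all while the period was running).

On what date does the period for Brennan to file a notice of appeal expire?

4 months after December 3, 2006 is April 3, 2007.
Service was by mail, adding 5 days: April 3, 2007 + 5 days = April 8, 2007.
Tolling adds 115 days: April 8, 2007 + 115 days = August 1, 2007.
August 1, 2007 is a Wednesday and not a court holiday, so no extension applies.

August 1, 2007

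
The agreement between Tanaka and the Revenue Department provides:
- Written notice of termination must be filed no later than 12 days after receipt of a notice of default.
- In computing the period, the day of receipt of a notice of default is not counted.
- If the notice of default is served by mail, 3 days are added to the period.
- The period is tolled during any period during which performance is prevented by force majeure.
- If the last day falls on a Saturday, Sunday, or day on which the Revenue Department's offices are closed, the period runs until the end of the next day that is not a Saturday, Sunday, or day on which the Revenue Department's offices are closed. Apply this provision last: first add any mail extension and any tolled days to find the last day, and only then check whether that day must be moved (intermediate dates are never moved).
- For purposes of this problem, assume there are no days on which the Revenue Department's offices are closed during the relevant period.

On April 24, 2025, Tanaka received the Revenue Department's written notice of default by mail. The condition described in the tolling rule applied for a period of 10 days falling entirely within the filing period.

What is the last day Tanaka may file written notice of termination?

12 days after April 24, 2025 is May 6, 2025.
Service was by mail, adding 3 days: May 6, 2025 + 3 days = May 9, 2025.
Tolling adds 10 days: May 9, 2025 + 10 days = May 19, 2025.
May 19, 2025 is a Monday and not a day on which the Revenue Department's offices are closed, so no extension applies.

May 19, 2025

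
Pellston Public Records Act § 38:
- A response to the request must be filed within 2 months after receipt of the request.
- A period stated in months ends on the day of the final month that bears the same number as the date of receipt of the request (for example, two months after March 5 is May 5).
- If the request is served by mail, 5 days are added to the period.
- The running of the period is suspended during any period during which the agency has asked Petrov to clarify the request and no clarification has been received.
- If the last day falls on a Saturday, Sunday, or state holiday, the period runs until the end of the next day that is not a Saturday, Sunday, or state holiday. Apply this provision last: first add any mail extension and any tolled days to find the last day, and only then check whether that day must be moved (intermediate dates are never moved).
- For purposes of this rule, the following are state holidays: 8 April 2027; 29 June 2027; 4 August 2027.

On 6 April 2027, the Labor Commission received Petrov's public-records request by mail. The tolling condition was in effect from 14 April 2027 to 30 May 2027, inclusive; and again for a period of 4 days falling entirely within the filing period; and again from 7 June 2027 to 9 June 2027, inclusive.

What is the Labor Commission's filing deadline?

August 5, 2027

2 months after 6 April 2027 is June 6, 2027.
Service was by mail, adding 5 days: June 6, 2027 + 5 days = June 11, 2027.
From April 14, 2027 through May 30, 2027 inclusive is 47 days; tolling adds 47 days: June 11, 2027 + 47 days = July 28, 2027.
Tolling adds 4 days: July 28, 2027 + 4 days = August 1, 2027.
From June 7, 2027 through June 9, 2027 inclusive is 3 days; tolling adds 3 days: August 1, 2027 + 3 days = August 4, 2027.
August 4, 2027 is a listed holiday. The next qualifying day is August 5, 2027.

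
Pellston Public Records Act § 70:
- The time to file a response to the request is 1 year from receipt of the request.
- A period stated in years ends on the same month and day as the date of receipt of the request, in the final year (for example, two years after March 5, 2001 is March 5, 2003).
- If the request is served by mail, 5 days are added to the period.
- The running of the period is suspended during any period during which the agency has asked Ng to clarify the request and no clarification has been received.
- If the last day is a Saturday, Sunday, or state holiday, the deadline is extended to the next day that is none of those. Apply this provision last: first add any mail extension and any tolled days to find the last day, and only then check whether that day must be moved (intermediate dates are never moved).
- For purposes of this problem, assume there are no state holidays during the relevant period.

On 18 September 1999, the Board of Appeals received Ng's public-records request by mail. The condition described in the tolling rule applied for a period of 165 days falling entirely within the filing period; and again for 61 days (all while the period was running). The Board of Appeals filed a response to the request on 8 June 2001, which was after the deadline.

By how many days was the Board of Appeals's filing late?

32 days

1 year after 18 September 1999 is September 18, 2000.
Service was by mail, adding 5 days: September 18, 2000 + 5 days = September 23, 2000.
Tolling adds 165 days: September 23, 2000 + 165 days = March 7, 2001.
Tolling adds 61 days: March 7, 2001 + 61 days = May 7, 2001.
May 7, 2001 is a Monday and not a state holiday, so no extension applies.
The deadline is May 7, 2001; from May 7, 2001 to June 8, 2001 is 32 days.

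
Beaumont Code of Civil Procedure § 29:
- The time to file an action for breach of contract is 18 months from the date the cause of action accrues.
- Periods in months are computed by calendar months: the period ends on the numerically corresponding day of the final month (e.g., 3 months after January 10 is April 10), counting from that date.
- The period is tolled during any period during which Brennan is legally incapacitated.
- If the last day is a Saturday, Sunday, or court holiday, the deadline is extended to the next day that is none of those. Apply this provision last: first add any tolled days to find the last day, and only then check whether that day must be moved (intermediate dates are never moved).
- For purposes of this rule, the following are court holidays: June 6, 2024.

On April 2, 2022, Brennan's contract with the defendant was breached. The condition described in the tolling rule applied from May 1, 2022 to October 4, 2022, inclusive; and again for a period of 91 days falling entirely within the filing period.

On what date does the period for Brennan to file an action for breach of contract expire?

June 7, 2024

18 months after April 2, 2022 is October 2, 2023.
From May 1, 2022 through October 4, 2022 inclusive is 157 days; tolling adds 157 days: October 2, 2023 + 157 days = March 7, 2024.
Tolling adds 91 days: March 7, 2024 + 91 days = June 6, 2024.
June 6, 2024 is a listed holiday. The next qualifying day is June 7, 2024.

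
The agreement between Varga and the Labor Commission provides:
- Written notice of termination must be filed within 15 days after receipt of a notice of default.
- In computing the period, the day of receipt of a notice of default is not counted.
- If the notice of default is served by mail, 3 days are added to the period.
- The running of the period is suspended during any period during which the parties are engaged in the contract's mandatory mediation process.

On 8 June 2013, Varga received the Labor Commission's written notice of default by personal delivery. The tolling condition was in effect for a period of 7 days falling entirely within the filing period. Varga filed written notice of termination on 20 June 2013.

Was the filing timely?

Yes

15 days after 8 June 2013 is June 23, 2013.
Service was not by mail, so no mail extension applies.
Tolling adds 7 days: June 23, 2013 + 7 days = June 30, 2013.
The deadline is June 30, 2013; the filing on June 20, 2013 is on or before that date.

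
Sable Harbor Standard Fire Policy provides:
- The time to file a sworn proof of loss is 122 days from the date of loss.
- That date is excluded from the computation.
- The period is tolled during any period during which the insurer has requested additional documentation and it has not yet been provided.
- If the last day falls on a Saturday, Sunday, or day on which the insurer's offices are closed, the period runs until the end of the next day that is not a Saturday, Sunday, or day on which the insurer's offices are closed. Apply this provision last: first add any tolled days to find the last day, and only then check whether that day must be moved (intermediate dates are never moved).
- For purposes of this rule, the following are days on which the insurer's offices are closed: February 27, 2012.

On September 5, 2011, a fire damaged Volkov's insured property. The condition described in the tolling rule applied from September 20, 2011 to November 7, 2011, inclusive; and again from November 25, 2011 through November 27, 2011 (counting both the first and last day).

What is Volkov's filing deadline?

February 28, 2012

122 days after September 5, 2011 is January 5, 2012.
From September 20, 2011 through November 7, 2011 inclusive is 49 days; tolling adds 49 days: January 5, 2012 + 49 days = February 23, 2012.
From November 25, 2011 through November 27, 2011 inclusive is 3 days; tolling adds 3 days: February 23, 2012 + 3 days = February 26, 2012.
February 26, 2012 is Sunday; February 27, 2012 is a listed holiday. The next qualifying day is February 28, 2012.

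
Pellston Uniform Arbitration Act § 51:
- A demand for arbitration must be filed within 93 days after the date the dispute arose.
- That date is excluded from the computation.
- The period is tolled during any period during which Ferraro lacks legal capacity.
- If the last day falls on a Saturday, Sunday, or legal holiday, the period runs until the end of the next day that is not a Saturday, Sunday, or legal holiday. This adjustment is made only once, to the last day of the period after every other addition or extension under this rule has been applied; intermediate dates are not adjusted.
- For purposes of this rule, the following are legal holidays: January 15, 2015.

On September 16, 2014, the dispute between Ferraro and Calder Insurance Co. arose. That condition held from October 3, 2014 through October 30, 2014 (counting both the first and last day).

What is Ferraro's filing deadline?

January 16, 2015

93 days after September 16, 2014 is December 18, 2014.
From October 3, 2014 through October 30, 2014 inclusive is 28 days; tolling adds 28 days: December 18, 2014 + 28 days = January 15, 2015.
January 15, 2015 is a listed holiday. The next qualifying day is January 16, 2015.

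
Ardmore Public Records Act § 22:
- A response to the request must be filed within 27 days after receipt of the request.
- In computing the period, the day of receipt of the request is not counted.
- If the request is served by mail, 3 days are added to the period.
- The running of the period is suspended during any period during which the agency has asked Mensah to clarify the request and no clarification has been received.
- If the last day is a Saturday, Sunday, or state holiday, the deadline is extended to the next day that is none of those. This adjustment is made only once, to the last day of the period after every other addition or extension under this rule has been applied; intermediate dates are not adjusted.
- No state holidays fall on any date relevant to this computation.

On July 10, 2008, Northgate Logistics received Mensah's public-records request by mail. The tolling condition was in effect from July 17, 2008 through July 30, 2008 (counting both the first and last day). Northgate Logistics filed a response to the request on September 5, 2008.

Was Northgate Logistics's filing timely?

27 days after July 10, 2008 is August 6, 2008.
Service was by mail, adding 3 days: August 6, 2008 + 3 days = August 9, 2008.
From July 17, 2008 through July 30, 2008 inclusive is 14 days; tolling adds 14 days: August 9, 2008 + 14 days = August 23, 2008.
August 23, 2008 is Saturday; August 24, 2008 is Sunday. The next qualifying day is August 25, 2008.
The deadline is August 25, 2008; the filing on September 5, 2008 is after that date.

No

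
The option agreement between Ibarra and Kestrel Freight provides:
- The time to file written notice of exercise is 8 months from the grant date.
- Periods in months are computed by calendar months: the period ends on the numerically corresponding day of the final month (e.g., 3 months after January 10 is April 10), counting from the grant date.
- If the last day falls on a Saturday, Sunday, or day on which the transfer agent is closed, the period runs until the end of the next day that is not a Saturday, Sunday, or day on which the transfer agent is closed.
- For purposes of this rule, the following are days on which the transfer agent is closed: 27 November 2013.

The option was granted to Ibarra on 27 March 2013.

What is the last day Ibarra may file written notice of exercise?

November 28, 2013

8 months after 27 March 2013 is November 27, 2013.
November 27, 2013 is a listed holiday. The next qualifying day is November 28, 2013.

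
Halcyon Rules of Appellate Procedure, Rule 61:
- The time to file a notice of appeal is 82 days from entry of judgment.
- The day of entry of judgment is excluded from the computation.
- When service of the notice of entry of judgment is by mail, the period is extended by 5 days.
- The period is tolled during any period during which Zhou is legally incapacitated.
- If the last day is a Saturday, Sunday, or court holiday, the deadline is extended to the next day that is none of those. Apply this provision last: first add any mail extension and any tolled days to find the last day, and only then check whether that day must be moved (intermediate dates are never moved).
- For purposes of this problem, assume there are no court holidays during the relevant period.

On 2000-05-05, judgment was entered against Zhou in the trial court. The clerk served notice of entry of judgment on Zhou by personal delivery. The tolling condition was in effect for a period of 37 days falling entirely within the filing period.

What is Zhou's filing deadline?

September 1, 2000

82 days after 2000-05-05 is July 26, 2000.
Service was not by mail, so no mail extension applies.
Tolling adds 37 days: July 26, 2000 + 37 days = September 1, 2000.
September 1, 2000 is a Friday and not a court holiday, so no extension applies.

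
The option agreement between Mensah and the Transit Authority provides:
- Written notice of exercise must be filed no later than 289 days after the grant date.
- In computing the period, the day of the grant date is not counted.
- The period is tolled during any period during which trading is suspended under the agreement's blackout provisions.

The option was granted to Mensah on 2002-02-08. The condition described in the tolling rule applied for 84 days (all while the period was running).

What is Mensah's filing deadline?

289 days after 2002-02-08 is November 24, 2002.
Tolling adds 84 days: November 24, 2002 + 84 days = February 16, 2003.

February 16, 2003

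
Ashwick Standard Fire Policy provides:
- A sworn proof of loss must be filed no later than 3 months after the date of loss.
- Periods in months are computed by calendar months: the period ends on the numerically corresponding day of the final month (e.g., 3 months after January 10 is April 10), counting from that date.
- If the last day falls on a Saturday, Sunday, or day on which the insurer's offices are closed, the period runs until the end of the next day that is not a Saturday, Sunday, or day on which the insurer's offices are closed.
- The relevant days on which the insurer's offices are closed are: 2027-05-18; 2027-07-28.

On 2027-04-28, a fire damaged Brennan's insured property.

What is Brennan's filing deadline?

July 29, 2027

3 months after 2027-04-28 is July 28, 2027.
July 28, 2027 is a listed holiday. The next qualifying day is July 29, 2027.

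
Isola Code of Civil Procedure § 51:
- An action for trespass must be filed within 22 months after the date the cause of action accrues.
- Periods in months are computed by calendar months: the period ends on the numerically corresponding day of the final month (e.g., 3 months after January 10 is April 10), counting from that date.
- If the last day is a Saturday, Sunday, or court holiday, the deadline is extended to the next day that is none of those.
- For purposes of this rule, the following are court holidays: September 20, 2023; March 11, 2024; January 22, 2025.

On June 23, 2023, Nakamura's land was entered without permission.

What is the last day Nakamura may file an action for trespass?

April 23, 2025

22 months after June 23, 2023 is April 23, 2025.
April 23, 2025 is a Wednesday and not a court holiday, so no extension applies.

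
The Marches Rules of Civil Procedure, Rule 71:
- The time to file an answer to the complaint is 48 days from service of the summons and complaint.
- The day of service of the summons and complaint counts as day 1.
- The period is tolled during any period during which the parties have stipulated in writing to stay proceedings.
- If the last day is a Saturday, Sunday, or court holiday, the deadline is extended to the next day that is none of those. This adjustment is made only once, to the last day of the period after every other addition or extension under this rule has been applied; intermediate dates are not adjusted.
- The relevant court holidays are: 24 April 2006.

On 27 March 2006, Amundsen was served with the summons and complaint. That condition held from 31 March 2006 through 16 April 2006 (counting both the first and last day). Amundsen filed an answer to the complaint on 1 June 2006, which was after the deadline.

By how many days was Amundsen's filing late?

Counting 27 March 2006 as day 1, day 48 is May 13, 2006.
From March 31, 2006 through April 16, 2006 inclusive is 17 days; tolling adds 17 days: May 13, 2006 + 17 days = May 30, 2006.
May 30, 2006 is a Tuesday and not a court holiday, so no extension applies.
The deadline is May 30, 2006; from May 30, 2006 to June 1, 2006 is 2 days.

2 days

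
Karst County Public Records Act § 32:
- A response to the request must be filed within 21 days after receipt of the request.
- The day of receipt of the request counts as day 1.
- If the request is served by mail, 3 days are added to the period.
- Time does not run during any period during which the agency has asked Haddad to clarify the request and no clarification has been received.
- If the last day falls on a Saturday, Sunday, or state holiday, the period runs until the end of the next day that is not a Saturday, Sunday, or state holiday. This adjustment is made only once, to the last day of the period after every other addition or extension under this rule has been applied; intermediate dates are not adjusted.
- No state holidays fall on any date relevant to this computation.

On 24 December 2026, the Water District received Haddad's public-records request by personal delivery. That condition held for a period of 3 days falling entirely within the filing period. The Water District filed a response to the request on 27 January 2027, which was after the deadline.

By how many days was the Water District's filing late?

9 days

Counting 24 December 2026 as day 1, day 21 is January 13, 2027.
Service was not by mail, so no mail extension applies.
Tolling adds 3 days: January 13, 2027 + 3 days = January 16, 2027.
January 16, 2027 is Saturday; January 17, 2027 is Sunday. The next qualifying day is January 18, 2027.
The deadline is January 18, 2027; from January 18, 2027 to January 27, 2027 is 9 days.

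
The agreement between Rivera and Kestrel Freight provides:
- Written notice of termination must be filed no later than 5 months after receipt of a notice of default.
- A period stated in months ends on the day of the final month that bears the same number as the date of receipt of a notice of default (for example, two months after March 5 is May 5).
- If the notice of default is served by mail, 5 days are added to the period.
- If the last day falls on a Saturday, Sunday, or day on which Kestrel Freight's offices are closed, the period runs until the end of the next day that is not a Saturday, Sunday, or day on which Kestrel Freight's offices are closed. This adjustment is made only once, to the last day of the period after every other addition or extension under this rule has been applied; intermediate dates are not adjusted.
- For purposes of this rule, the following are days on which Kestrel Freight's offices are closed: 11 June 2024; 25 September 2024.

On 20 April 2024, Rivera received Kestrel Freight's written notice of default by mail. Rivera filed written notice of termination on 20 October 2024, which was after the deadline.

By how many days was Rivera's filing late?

5 months after 20 April 2024 is September 20, 2024.
Service was by mail, adding 5 days: September 20, 2024 + 5 days = September 25, 2024.
September 25, 2024 is a listed holiday. The next qualifying day is September 26, 2024.
The deadline is September 26, 2024; from September 26, 2024 to October 20, 2024 is 24 days.

24 days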